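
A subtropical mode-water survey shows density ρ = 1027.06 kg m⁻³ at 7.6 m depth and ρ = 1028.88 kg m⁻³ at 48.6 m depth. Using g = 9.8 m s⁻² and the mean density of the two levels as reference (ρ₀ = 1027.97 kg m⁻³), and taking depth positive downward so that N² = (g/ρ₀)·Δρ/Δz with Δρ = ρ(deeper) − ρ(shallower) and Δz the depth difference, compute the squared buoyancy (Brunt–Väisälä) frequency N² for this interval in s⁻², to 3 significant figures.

4.23 × 10⁻⁴ s⁻²

Δρ = 1028.88 − 1027.06 = 1.82 kg m⁻³ over Δz = 48.6 − 7.6 = 41 m.
N² = (9.8/1027.97) × (1.82/41) = 4.2319 × 10⁻⁴ s⁻² ≈ 4.23 × 10⁻⁴ s⁻².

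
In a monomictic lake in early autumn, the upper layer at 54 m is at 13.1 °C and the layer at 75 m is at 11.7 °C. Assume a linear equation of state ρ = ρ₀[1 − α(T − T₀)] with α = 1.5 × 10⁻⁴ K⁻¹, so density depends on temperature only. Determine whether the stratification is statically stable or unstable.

stable

ΔT = 11.7 − 13.1 = -1.4 K, so Δρ/ρ₀ = −αΔT = 2.10 × 10⁻⁴.
Δρ/ρ₀ > 0, so Δρ > 0: deeper water is denser → statically stable.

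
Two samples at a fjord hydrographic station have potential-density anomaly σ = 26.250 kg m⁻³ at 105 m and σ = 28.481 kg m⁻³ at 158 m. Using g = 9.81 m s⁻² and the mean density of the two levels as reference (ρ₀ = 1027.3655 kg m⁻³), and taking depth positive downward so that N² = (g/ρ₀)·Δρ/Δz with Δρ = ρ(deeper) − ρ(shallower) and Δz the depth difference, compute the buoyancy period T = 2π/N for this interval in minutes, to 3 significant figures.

Δρ = 1028.481 − 1026.250 = 2.231 kg m⁻³ over Δz = 158 − 105 = 53 m.
N² = (9.81/1027.3655) × (2.231/53) = 4.0195 × 10⁻⁴ s⁻².
N = √(4.0195 × 10⁻⁴) = 0.020049 rad s⁻¹, so T = 2π/N = 313.39 s = 5.2232 min ≈ 5.22 min.

5.22 min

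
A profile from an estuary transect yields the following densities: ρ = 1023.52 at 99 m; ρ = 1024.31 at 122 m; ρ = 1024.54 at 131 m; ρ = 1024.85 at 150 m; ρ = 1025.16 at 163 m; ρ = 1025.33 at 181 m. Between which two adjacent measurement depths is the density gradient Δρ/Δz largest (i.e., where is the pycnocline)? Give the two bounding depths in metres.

Compute the density gradient over each adjacent pair:
  99–122 m: Δρ/Δz = 0.79/23 = 0.034 kg m⁻⁴
  122–131 m: Δρ/Δz = 0.23/9 = 0.026 kg m⁻⁴
  131–150 m: Δρ/Δz = 0.31/19 = 0.016 kg m⁻⁴
  150–163 m: Δρ/Δz = 0.31/13 = 0.024 kg m⁻⁴
  163–181 m: Δρ/Δz = 0.17/18 = 9.4 × 10⁻³ kg m⁻⁴
The largest gradient is in the 99–122 m interval — the pycnocline.

99–122 m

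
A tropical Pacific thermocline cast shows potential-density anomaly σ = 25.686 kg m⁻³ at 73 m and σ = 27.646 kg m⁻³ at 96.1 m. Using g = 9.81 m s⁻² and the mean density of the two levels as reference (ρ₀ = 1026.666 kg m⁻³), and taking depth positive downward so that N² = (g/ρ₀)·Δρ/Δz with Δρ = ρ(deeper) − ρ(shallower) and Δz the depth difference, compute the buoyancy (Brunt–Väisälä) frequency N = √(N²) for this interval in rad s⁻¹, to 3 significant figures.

Δρ = 1027.646 − 1025.686 = 1.960 kg m⁻³ over Δz = 96.1 − 73 = 23.1 m.
N² = (9.81/1026.666) × (1.960/23.1) = 8.1074 × 10⁻⁴ s⁻².
N = √(8.1074 × 10⁻⁴) = 0.028473 rad s⁻¹ ≈ 0.0285 rad s⁻¹.

0.0285 rad s⁻¹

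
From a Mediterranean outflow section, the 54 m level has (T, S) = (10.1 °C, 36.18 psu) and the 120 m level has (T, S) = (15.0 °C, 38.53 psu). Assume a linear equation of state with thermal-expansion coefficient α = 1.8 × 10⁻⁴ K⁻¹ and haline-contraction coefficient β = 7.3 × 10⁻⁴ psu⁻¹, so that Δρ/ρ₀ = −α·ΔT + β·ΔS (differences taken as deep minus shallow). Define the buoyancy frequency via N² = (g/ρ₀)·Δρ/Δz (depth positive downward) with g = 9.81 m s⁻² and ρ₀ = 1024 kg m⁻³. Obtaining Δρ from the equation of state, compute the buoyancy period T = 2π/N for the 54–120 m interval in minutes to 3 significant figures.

ΔT = +4.9 K, ΔS = +2.35 psu (deep − shallow).
Δρ/ρ₀ = −αΔT + βΔS = -8.82 × 10⁻⁴ + 1.7155 × 10⁻³ = 8.335 × 10⁻⁴, so Δρ ≈ 0.8535 kg m⁻³.
N² = (g/ρ₀)·Δρ/Δz = g·(Δρ/ρ₀)/Δz = 9.81 × 8.335 × 10⁻⁴ / 66 = 1.2389 × 10⁻⁴ s⁻².
N = √(1.2389 × 10⁻⁴) = 0.011131 rad s⁻¹ → T = 2π/N = 564.48 s = 9.4080 min ≈ 9.41 min.

9.41 min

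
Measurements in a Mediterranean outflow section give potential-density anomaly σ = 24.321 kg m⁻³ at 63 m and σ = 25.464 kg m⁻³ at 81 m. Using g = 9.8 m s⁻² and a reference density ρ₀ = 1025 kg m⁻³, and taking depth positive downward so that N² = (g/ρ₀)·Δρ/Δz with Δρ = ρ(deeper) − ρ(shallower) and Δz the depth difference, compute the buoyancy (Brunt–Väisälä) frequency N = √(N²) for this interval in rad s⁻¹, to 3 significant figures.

0.0246 rad s⁻¹

Δρ = 1025.464 − 1024.321 = 1.143 kg m⁻³ over Δz = 81 − 63 = 18 m.
N² = (9.8/1025) × (1.143/18) = 6.0712 × 10⁻⁴ s⁻².
N = √(6.0712 × 10⁻⁴) = 0.024640 rad s⁻¹ ≈ 0.0246 rad s⁻¹.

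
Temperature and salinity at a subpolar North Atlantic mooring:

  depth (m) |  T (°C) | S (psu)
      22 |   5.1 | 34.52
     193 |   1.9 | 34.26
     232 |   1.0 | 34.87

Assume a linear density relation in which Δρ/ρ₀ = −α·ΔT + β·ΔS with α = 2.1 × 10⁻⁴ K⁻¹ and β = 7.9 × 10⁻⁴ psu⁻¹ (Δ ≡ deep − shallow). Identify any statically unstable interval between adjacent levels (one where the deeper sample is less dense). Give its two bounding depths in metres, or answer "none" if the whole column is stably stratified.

Evaluate Δρ/ρ₀ = −αΔT + βΔS across each adjacent pair:
  22–193 m: −αΔT+βΔS = −(2.1 × 10⁻⁴)(-3.2)+(7.9 × 10⁻⁴)(-0.26) = 4.7 × 10⁻⁴ → stable
  193–232 m: −αΔT+βΔS = −(2.1 × 10⁻⁴)(-0.9)+(7.9 × 10⁻⁴)(+0.61) = 6.7 × 10⁻⁴ → stable
Every interval has Δρ > 0: the column is stably stratified throughout.

none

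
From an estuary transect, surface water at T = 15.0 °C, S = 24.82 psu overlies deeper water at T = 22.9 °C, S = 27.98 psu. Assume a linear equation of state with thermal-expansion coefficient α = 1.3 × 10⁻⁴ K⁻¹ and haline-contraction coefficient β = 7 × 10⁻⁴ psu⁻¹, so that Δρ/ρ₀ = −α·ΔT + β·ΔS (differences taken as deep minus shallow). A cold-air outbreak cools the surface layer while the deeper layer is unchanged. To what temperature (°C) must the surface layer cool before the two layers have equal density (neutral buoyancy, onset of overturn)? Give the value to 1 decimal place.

5.9 °C

Neutral buoyancy requires Δρ = 0, i.e. −α(T_deep − T_surf′) + β(S_deep − S_surf) = 0.
T_surf′ = T_deep − (β/α)·ΔS = 22.9 − (7 × 10⁻⁴/1.3 × 10⁻⁴)·(+3.16) = 5.885 °C.
Cooling required: 15.0 − (5.885) = 9.115 °C.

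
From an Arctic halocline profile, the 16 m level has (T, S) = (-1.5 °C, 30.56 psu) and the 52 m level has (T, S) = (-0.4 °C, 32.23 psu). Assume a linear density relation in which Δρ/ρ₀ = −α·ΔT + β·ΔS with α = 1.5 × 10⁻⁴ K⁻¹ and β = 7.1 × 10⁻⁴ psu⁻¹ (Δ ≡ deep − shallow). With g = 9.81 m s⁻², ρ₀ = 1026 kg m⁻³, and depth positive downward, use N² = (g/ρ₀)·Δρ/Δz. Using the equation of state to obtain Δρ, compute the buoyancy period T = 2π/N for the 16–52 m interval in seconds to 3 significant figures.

ΔT = +1.1 K, ΔS = +1.67 psu (deep − shallow).
Δρ/ρ₀ = −αΔT + βΔS = -1.65 × 10⁻⁴ + 1.1857 × 10⁻³ = 1.0207 × 10⁻³, so Δρ ≈ 1.047 kg m⁻³.
N² = (g/ρ₀)·Δρ/Δz = g·(Δρ/ρ₀)/Δz = 9.81 × 1.0207 × 10⁻³ / 36 = 2.7814 × 10⁻⁴ s⁻².
N = √(2.7814 × 10⁻⁴) = 0.016678 rad s⁻¹ → T = 2π/N = 376.73 s ≈ 377 s.

377 s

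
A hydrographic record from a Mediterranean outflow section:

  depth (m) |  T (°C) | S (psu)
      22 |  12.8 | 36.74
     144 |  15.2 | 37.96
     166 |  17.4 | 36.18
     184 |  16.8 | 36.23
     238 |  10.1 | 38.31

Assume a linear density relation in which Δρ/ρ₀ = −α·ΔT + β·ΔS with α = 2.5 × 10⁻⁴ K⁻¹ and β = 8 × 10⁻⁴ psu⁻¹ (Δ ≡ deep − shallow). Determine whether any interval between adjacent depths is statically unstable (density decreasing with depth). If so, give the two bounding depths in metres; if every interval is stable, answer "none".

144–166 m

Evaluate Δρ/ρ₀ = −αΔT + βΔS across each adjacent pair:
  22–144 m: −αΔT+βΔS = −(2.5 × 10⁻⁴)(+2.4)+(8 × 10⁻⁴)(+1.22) = 3.8 × 10⁻⁴ → stable
  144–166 m: −αΔT+βΔS = −(2.5 × 10⁻⁴)(+2.2)+(8 × 10⁻⁴)(-1.78) = -2.0 × 10⁻³ → UNSTABLE
  166–184 m: −αΔT+βΔS = −(2.5 × 10⁻⁴)(-0.6)+(8 × 10⁻⁴)(+0.05) = 1.9 × 10⁻⁴ → stable
  184–238 m: −αΔT+βΔS = −(2.5 × 10⁻⁴)(-6.7)+(8 × 10⁻⁴)(+2.08) = 3.3 × 10⁻³ → stable
The 144–166 m interval has Δρ < 0: lighter water underlies denser water.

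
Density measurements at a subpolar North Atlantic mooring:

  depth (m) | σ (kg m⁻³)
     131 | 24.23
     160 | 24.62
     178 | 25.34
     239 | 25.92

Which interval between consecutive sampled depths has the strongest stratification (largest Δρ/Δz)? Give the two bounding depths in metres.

Compute the density gradient over each adjacent pair:
  131–160 m: Δρ/Δz = 0.39/29 = 0.013 kg m⁻⁴
  160–178 m: Δρ/Δz = 0.72/18 = 0.040 kg m⁻⁴
  178–239 m: Δρ/Δz = 0.58/61 = 9.5 × 10⁻³ kg m⁻⁴
The largest gradient is in the 160–178 m interval — the pycnocline.

160–178 m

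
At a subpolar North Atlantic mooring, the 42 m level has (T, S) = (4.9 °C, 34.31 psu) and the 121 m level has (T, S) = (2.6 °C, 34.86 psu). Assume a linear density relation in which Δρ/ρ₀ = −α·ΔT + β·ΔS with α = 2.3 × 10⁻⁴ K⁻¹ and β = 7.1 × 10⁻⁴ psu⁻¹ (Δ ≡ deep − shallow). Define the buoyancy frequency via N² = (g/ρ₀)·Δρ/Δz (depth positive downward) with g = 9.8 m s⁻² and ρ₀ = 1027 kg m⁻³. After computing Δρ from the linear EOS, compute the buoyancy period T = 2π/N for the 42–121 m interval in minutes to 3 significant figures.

ΔT = -2.3 K, ΔS = +0.55 psu (deep − shallow).
Δρ/ρ₀ = −αΔT + βΔS = 5.29 × 10⁻⁴ + 3.905 × 10⁻⁴ = 9.195 × 10⁻⁴, so Δρ ≈ 0.9443 kg m⁻³.
N² = (g/ρ₀)·Δρ/Δz = g·(Δρ/ρ₀)/Δz = 9.8 × 9.195 × 10⁻⁴ / 79 = 1.1406 × 10⁻⁴ s⁻².
N = √(1.1406 × 10⁻⁴) = 0.010680 rad s⁻¹ → T = 2π/N = 588.31 s = 9.8052 min ≈ 9.81 min.

9.81 min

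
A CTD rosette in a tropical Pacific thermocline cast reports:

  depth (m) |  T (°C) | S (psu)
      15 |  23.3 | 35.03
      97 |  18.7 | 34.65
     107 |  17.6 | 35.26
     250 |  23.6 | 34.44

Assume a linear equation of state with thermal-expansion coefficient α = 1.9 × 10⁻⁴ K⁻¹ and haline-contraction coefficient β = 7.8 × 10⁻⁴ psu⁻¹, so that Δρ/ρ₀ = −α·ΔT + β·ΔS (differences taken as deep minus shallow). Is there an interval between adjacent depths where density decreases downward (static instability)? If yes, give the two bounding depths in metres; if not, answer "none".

Evaluate Δρ/ρ₀ = −αΔT + βΔS across each adjacent pair:
  15–97 m: −αΔT+βΔS = −(1.9 × 10⁻⁴)(-4.6)+(7.8 × 10⁻⁴)(-0.38) = 5.8 × 10⁻⁴ → stable
  97–107 m: −αΔT+βΔS = −(1.9 × 10⁻⁴)(-1.1)+(7.8 × 10⁻⁴)(+0.61) = 6.8 × 10⁻⁴ → stable
  107–250 m: −αΔT+βΔS = −(1.9 × 10⁻⁴)(+6.0)+(7.8 × 10⁻⁴)(-0.82) = -1.8 × 10⁻³ → UNSTABLE
The 107–250 m interval has Δρ < 0: lighter water underlies denser water.

107–250 m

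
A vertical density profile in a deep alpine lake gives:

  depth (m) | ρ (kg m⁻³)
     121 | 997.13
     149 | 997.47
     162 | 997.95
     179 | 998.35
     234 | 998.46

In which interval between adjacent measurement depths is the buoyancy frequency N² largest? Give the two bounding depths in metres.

Compute the density gradient over each adjacent pair:
  121–149 m: Δρ/Δz = 0.34/28 = 0.012 kg m⁻⁴
  149–162 m: Δρ/Δz = 0.48/13 = 0.037 kg m⁻⁴
  162–179 m: Δρ/Δz = 0.40/17 = 0.024 kg m⁻⁴
  179–234 m: Δρ/Δz = 0.11/55 = 2.0 × 10⁻³ kg m⁻⁴
The largest gradient is in the 149–162 m interval — the pycnocline.

149–162 m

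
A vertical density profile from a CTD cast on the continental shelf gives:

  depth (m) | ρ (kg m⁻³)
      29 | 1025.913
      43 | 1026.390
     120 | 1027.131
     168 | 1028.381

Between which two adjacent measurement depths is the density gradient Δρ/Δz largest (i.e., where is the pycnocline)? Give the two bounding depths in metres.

Compute the density gradient over each adjacent pair:
  29–43 m: Δρ/Δz = 0.477/14 = 0.034 kg m⁻⁴
  43–120 m: Δρ/Δz = 0.741/77 = 9.6 × 10⁻³ kg m⁻⁴
  120–168 m: Δρ/Δz = 1.250/48 = 0.026 kg m⁻⁴
The largest gradient is in the 29–43 m interval — the pycnocline.

29–43 m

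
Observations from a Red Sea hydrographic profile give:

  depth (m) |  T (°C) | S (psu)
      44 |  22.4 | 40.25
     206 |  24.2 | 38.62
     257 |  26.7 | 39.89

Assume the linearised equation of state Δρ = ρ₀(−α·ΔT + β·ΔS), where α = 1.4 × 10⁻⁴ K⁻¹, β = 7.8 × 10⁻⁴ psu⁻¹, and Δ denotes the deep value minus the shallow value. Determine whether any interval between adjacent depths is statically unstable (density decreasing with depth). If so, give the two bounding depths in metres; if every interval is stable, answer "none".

Evaluate Δρ/ρ₀ = −αΔT + βΔS across each adjacent pair:
  44–206 m: −αΔT+βΔS = −(1.4 × 10⁻⁴)(+1.8)+(7.8 × 10⁻⁴)(-1.63) = -1.5 × 10⁻³ → UNSTABLE
  206–257 m: −αΔT+βΔS = −(1.4 × 10⁻⁴)(+2.5)+(7.8 × 10⁻⁴)(+1.27) = 6.4 × 10⁻⁴ → stable
The 44–206 m interval has Δρ < 0: lighter water underlies denser water.

44–206 m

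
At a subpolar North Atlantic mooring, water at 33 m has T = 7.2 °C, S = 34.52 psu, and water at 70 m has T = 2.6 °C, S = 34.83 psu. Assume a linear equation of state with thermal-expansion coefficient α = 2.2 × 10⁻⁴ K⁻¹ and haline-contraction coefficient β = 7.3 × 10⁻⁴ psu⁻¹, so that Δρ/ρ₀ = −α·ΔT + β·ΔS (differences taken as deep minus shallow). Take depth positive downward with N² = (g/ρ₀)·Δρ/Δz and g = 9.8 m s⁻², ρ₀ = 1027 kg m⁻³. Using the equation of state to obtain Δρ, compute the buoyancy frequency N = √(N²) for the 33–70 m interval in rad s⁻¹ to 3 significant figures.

0.0181 rad s⁻¹

ΔT = -4.6 K, ΔS = +0.31 psu (deep − shallow).
Δρ/ρ₀ = −αΔT + βΔS = 1.012 × 10⁻³ + 2.263 × 10⁻⁴ = 1.2383 × 10⁻³, so Δρ ≈ 1.272 kg m⁻³.
N² = (g/ρ₀)·Δρ/Δz = g·(Δρ/ρ₀)/Δz = 9.8 × 1.2383 × 10⁻³ / 37 = 3.2798 × 10⁻⁴ s⁻².
N = √(3.2798 × 10⁻⁴) = 0.018110 rad s⁻¹ ≈ 0.0181 rad s⁻¹.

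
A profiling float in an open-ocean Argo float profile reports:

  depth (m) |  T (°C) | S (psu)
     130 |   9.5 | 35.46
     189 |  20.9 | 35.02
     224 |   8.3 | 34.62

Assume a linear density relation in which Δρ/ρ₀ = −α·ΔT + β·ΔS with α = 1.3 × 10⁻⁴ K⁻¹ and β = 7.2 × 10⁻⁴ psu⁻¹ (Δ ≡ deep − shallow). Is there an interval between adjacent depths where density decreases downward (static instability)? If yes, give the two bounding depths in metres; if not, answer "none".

130–189 m

Evaluate Δρ/ρ₀ = −αΔT + βΔS across each adjacent pair:
  130–189 m: −αΔT+βΔS = −(1.3 × 10⁻⁴)(+11.4)+(7.2 × 10⁻⁴)(-0.44) = -1.8 × 10⁻³ → UNSTABLE
  189–224 m: −αΔT+βΔS = −(1.3 × 10⁻⁴)(-12.6)+(7.2 × 10⁻⁴)(-0.40) = 1.3 × 10⁻³ → stable
The 130–189 m interval has Δρ < 0: lighter water underlies denser water.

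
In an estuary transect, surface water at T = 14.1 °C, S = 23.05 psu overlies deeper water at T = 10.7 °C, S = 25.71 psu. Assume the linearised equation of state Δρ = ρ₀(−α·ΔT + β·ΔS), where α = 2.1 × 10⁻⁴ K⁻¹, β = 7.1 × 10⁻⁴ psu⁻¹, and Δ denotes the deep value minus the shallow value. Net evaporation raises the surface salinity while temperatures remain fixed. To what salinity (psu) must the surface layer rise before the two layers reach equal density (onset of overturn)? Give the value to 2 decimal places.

Neutral buoyancy requires −α(T_deep − T_surf) + β(S_deep − S_surf′) = 0.
S_surf′ = S_deep − (α/β)·ΔT = 25.71 − (2.1 × 10⁻⁴/7.1 × 10⁻⁴)·(-3.4) = 26.7156 psu.
Increase required: 26.7156 − 23.05 = 3.6656 psu.

26.72 psu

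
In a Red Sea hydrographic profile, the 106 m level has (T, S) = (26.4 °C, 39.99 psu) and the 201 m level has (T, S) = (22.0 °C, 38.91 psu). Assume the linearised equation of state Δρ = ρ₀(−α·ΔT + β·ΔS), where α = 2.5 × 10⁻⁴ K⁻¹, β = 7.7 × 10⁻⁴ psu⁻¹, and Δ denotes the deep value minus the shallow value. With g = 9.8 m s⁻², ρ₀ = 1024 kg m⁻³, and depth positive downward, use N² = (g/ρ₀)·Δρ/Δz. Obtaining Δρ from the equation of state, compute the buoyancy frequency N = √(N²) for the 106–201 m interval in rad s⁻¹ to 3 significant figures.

5.26 × 10⁻³ rad s⁻¹

ΔT = -4.4 K, ΔS = -1.08 psu (deep − shallow).
Δρ/ρ₀ = −αΔT + βΔS = 1.10 × 10⁻³ − 8.316 × 10⁻⁴ = 2.684 × 10⁻⁴, so Δρ ≈ 0.2748 kg m⁻³.
N² = (g/ρ₀)·Δρ/Δz = g·(Δρ/ρ₀)/Δz = 9.8 × 2.684 × 10⁻⁴ / 95 = 2.7688 × 10⁻⁵ s⁻².
N = √(2.7688 × 10⁻⁵) = 5.2619 × 10⁻³ rad s⁻¹ ≈ 5.26 × 10⁻³ rad s⁻¹.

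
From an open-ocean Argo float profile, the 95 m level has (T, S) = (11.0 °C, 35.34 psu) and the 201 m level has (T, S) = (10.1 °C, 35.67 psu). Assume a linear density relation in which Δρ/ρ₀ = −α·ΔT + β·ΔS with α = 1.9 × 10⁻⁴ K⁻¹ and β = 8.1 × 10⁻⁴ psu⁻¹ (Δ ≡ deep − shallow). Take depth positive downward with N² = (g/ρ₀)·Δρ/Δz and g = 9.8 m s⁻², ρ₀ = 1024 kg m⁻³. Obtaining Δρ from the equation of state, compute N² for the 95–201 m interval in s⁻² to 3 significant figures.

4.05 × 10⁻⁵ s⁻²

ΔT = -0.9 K, ΔS = +0.33 psu (deep − shallow).
Δρ/ρ₀ = −αΔT + βΔS = 1.71 × 10⁻⁴ + 2.673 × 10⁻⁴ = 4.383 × 10⁻⁴, so Δρ ≈ 0.4488 kg m⁻³.
N² = (g/ρ₀)·Δρ/Δz = g·(Δρ/ρ₀)/Δz = 9.8 × 4.383 × 10⁻⁴ / 106 = 4.0522 × 10⁻⁵ s⁻² ≈ 4.05 × 10⁻⁵ s⁻².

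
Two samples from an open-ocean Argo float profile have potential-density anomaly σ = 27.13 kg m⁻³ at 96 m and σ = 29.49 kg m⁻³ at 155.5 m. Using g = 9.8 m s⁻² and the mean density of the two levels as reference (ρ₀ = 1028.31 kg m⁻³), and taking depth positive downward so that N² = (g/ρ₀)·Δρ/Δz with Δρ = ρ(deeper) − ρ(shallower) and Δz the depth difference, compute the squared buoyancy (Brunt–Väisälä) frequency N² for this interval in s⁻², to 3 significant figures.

Δρ = 1029.49 − 1027.13 = 2.36 kg m⁻³ over Δz = 155.5 − 96 = 59.5 m.
N² = (9.8/1028.31) × (2.36/59.5) = 3.7800 × 10⁻⁴ s⁻² ≈ 3.78 × 10⁻⁴ s⁻².

3.78 × 10⁻⁴ s⁻²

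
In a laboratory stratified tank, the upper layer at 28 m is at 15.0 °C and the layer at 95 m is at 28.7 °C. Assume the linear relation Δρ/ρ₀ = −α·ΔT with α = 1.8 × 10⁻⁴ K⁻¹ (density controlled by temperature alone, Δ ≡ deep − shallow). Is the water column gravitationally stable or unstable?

unstable

ΔT = 28.7 − 15.0 = +13.7 K, so Δρ/ρ₀ = −αΔT = -2.466 × 10⁻³.
Δρ/ρ₀ < 0, so Δρ < 0: deeper water is lighter → statically unstable; the column would overturn.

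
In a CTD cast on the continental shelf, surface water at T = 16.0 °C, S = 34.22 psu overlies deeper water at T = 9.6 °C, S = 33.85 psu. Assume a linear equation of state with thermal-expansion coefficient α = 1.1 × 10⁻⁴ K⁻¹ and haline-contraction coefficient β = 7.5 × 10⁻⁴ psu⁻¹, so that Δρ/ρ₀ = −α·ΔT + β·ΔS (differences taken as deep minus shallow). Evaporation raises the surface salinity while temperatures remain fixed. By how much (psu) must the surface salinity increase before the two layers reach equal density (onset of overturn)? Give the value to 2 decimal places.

Neutral buoyancy requires −α(T_deep − T_surf) + β(S_deep − S_surf′) = 0.
S_surf′ = S_deep − (α/β)·ΔT = 33.85 − (1.1 × 10⁻⁴/7.5 × 10⁻⁴)·(-6.4) = 34.7887 psu.
Increase required: 34.7887 − 34.22 = 0.5687 psu.

0.57 psu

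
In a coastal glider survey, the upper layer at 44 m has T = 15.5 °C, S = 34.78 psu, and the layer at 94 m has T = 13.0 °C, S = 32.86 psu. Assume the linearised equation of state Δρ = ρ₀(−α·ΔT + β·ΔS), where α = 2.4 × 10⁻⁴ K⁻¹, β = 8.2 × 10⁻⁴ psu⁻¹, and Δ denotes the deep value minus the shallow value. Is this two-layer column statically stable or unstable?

ΔT = 13.0 − 15.5 = -2.5 K and ΔS = 32.86 − 34.78 = -1.92 psu (deep − shallow).
−αΔT = 6.00 × 10⁻⁴; βΔS = -1.5744 × 10⁻³; sum Δρ/ρ₀ = -9.744 × 10⁻⁴.
Δρ/ρ₀ < 0, so Δρ < 0: deeper water is lighter → statically unstable; the column would overturn.

unstable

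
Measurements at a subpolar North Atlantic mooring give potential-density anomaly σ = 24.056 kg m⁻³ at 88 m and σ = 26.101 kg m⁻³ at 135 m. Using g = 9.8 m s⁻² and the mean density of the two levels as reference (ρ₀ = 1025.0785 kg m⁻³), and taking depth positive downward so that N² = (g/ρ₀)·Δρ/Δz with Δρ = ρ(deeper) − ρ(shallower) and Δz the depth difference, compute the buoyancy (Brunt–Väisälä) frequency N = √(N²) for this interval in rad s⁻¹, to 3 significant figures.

0.0204 rad s⁻¹

Δρ = 1026.101 − 1024.056 = 2.045 kg m⁻³ over Δz = 135 − 88 = 47 m.
N² = (9.8/1025.0785) × (2.045/47) = 4.1597 × 10⁻⁴ s⁻².
N = √(4.1597 × 10⁻⁴) = 0.020395 rad s⁻¹ ≈ 0.0204 rad s⁻¹.
A positive N² confirms static stability across the interval.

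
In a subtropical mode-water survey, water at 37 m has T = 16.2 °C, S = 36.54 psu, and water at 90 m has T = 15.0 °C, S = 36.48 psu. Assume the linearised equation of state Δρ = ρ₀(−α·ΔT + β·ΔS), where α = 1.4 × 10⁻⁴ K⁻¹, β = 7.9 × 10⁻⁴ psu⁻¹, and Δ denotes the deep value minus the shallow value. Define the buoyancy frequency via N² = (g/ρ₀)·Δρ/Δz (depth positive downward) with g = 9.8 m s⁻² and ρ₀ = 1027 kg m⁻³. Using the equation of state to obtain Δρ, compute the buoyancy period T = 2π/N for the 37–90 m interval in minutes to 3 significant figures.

22.2 min

ΔT = -1.2 K, ΔS = -0.06 psu (deep − shallow).
Δρ/ρ₀ = −αΔT + βΔS = 1.68 × 10⁻⁴ − 4.74 × 10⁻⁵ = 1.206 × 10⁻⁴, so Δρ ≈ 0.1239 kg m⁻³.
N² = (g/ρ₀)·Δρ/Δz = g·(Δρ/ρ₀)/Δz = 9.8 × 1.206 × 10⁻⁴ / 53 = 2.2300 × 10⁻⁵ s⁻².
N = √(2.2300 × 10⁻⁵) = 4.7223 × 10⁻³ rad s⁻¹ → T = 2π/N = 1.3305 × 10³ s = 22.175 min ≈ 22.2 min.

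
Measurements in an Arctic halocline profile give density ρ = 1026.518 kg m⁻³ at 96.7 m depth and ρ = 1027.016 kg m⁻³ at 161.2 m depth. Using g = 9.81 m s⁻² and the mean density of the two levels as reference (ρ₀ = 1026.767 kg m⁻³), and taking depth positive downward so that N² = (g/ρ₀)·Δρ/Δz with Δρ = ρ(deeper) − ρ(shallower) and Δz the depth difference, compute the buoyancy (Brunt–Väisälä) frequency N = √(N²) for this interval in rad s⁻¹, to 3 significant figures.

Δρ = 1027.016 − 1026.518 = 0.498 kg m⁻³ over Δz = 161.2 − 96.7 = 64.5 m.
N² = (9.81/1026.767) × (0.498/64.5) = 7.3768 × 10⁻⁵ s⁻².
N = √(7.3768 × 10⁻⁵) = 8.5888 × 10⁻³ rad s⁻¹ ≈ 8.59 × 10⁻³ rad s⁻¹.

8.59 × 10⁻³ rad s⁻¹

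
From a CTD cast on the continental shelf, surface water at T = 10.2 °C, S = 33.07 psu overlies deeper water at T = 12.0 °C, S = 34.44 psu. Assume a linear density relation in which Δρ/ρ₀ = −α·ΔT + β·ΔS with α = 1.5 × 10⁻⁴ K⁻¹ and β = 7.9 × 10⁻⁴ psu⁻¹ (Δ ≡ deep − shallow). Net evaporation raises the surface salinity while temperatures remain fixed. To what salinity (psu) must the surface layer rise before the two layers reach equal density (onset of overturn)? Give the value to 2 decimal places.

34.10 psu

Neutral buoyancy requires −α(T_deep − T_surf) + β(S_deep − S_surf′) = 0.
S_surf′ = S_deep − (α/β)·ΔT = 34.44 − (1.5 × 10⁻⁴/7.9 × 10⁻⁴)·(+1.8) = 34.0982 psu.
Increase required: 34.0982 − 33.07 = 1.0282 psu.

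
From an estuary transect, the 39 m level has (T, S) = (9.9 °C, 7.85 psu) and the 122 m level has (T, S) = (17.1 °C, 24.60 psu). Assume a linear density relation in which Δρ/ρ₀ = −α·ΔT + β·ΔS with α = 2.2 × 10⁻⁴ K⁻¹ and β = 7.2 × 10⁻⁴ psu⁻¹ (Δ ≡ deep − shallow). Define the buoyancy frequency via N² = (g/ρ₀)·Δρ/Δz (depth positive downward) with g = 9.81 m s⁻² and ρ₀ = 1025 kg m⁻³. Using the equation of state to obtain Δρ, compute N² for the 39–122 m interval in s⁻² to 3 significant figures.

ΔT = +7.2 K, ΔS = +16.75 psu (deep − shallow).
Δρ/ρ₀ = −αΔT + βΔS = -1.584 × 10⁻³ + 0.01206 = 0.010476, so Δρ ≈ 10.74 kg m⁻³.
N² = (g/ρ₀)·Δρ/Δz = g·(Δρ/ρ₀)/Δz = 9.81 × 0.010476 / 83 = 1.2382 × 10⁻³ s⁻² ≈ 1.24 × 10⁻³ s⁻².

1.24 × 10⁻³ s⁻²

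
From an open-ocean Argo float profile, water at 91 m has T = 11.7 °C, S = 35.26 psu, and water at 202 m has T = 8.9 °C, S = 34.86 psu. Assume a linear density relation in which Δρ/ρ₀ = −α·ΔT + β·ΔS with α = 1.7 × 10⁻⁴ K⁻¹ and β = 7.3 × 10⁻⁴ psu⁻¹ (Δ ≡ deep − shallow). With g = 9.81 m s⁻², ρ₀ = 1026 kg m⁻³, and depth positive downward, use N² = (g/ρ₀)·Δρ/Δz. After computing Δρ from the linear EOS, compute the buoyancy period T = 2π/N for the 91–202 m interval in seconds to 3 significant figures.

ΔT = -2.8 K, ΔS = -0.40 psu (deep − shallow).
Δρ/ρ₀ = −αΔT + βΔS = 4.76 × 10⁻⁴ − 2.92 × 10⁻⁴ = 1.84 × 10⁻⁴, so Δρ ≈ 0.1888 kg m⁻³.
N² = (g/ρ₀)·Δρ/Δz = g·(Δρ/ρ₀)/Δz = 9.81 × 1.84 × 10⁻⁴ / 111 = 1.6262 × 10⁻⁵ s⁻².
N = √(1.6262 × 10⁻⁵) = 4.0326 × 10⁻³ rad s⁻¹ → T = 2π/N = 1.5581 × 10³ s ≈ 1.56 × 10³ s.

1.56 × 10³ s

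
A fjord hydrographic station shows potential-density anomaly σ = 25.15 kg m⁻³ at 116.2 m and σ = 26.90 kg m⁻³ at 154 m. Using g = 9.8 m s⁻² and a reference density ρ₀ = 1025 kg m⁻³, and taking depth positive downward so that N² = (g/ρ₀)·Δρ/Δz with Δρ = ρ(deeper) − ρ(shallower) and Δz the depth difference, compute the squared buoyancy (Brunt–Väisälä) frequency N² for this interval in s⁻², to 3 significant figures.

Δρ = 1026.90 − 1025.15 = 1.75 kg m⁻³ over Δz = 154 − 116.2 = 37.8 m.
N² = (9.8/1025) × (1.75/37.8) = 4.4264 × 10⁻⁴ s⁻² ≈ 4.43 × 10⁻⁴ s⁻².

4.43 × 10⁻⁴ s⁻²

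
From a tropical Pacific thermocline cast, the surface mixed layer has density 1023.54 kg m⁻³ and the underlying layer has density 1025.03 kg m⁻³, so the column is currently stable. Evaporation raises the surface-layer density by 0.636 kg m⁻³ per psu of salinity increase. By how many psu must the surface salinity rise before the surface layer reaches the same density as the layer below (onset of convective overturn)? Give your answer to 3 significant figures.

2.34 psu

Density deficit of the surface layer: 1025.03 − 1023.54 = 1.49 kg m⁻³.
Required change = 1.49 / 0.636 = 2.34 psu.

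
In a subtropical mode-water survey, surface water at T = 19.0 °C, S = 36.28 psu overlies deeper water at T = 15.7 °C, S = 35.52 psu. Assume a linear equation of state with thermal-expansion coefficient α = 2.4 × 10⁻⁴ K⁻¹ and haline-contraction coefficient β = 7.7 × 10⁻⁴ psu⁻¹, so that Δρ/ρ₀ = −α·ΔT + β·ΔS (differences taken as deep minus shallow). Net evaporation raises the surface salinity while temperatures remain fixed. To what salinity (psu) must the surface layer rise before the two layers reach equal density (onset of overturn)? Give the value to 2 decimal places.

36.55 psu

Neutral buoyancy requires −α(T_deep − T_surf) + β(S_deep − S_surf′) = 0.
S_surf′ = S_deep − (α/β)·ΔT = 35.52 − (2.4 × 10⁻⁴/7.7 × 10⁻⁴)·(-3.3) = 36.5486 psu.
Increase required: 36.5486 − 36.28 = 0.2686 psu.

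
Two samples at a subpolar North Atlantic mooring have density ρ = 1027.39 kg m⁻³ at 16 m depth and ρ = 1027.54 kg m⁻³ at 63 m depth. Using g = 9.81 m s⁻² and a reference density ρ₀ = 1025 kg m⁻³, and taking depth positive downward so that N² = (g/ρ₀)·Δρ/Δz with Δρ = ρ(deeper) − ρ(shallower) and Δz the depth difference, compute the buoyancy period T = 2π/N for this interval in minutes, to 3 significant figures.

Δρ = 1027.54 − 1027.39 = 0.15 kg m⁻³ over Δz = 63 − 16 = 47 m.
N² = (9.81/1025) × (0.15/47) = 3.0545 × 10⁻⁵ s⁻².
N = √(3.0545 × 10⁻⁵) = 5.5268 × 10⁻³ rad s⁻¹, so T = 2π/N = 1.1369 × 10³ s = 18.948 min ≈ 18.9 min.
Since Δρ > 0 the layer is stably stratified.

18.9 min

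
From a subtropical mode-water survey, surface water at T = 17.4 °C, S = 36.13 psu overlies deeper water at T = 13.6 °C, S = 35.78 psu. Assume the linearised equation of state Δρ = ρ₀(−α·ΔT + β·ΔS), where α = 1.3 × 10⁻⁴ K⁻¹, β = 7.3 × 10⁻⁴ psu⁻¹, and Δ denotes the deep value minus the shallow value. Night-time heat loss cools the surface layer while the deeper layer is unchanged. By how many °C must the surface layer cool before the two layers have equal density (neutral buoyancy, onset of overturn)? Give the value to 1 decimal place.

Neutral buoyancy requires Δρ = 0, i.e. −α(T_deep − T_surf′) + β(S_deep − S_surf) = 0.
T_surf′ = T_deep − (β/α)·ΔS = 13.6 − (7.3 × 10⁻⁴/1.3 × 10⁻⁴)·(-0.35) = 15.565 °C.
Cooling required: 17.4 − (15.565) = 1.835 °C.

1.8 °C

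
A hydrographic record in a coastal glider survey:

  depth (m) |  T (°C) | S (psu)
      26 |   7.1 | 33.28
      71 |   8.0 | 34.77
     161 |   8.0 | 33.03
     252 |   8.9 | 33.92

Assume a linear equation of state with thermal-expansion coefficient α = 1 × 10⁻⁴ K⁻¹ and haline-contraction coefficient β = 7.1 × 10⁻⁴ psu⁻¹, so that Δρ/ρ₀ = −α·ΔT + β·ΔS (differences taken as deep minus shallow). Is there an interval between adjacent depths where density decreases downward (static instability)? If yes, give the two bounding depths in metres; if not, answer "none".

Evaluate Δρ/ρ₀ = −αΔT + βΔS across each adjacent pair:
  26–71 m: −αΔT+βΔS = −(1 × 10⁻⁴)(+0.9)+(7.1 × 10⁻⁴)(+1.49) = 9.7 × 10⁻⁴ → stable
  71–161 m: −αΔT+βΔS = −(1 × 10⁻⁴)(+0.0)+(7.1 × 10⁻⁴)(-1.74) = -1.2 × 10⁻³ → UNSTABLE
  161–252 m: −αΔT+βΔS = −(1 × 10⁻⁴)(+0.9)+(7.1 × 10⁻⁴)(+0.89) = 5.4 × 10⁻⁴ → stable
The 71–161 m interval has Δρ < 0: lighter water underlies denser water.

71–161 m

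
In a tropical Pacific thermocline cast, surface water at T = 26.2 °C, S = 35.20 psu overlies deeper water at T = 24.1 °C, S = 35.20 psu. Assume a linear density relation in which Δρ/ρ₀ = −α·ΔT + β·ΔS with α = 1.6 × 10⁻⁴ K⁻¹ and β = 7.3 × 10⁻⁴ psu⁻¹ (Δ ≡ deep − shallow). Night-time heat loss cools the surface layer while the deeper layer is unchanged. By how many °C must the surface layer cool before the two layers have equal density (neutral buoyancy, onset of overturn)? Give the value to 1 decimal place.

2.1 °C

Neutral buoyancy requires Δρ = 0, i.e. −α(T_deep − T_surf′) + β(S_deep − S_surf) = 0.
T_surf′ = T_deep − (β/α)·ΔS = 24.1 − (7.3 × 10⁻⁴/1.6 × 10⁻⁴)·(+0.00) = 24.100 °C.
Cooling required: 26.2 − (24.100) = 2.100 °C.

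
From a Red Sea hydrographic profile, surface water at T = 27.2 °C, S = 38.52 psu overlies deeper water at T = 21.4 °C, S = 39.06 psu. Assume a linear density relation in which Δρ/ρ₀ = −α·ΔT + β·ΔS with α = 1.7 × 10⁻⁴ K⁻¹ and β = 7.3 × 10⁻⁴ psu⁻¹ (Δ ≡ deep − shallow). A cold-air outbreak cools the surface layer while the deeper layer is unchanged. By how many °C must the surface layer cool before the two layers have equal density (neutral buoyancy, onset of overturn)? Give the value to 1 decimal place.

8.1 °C

Neutral buoyancy requires Δρ = 0, i.e. −α(T_deep − T_surf′) + β(S_deep − S_surf) = 0.
T_surf′ = T_deep − (β/α)·ΔS = 21.4 − (7.3 × 10⁻⁴/1.7 × 10⁻⁴)·(+0.54) = 19.081 °C.
Cooling required: 27.2 − (19.081) = 8.119 °C.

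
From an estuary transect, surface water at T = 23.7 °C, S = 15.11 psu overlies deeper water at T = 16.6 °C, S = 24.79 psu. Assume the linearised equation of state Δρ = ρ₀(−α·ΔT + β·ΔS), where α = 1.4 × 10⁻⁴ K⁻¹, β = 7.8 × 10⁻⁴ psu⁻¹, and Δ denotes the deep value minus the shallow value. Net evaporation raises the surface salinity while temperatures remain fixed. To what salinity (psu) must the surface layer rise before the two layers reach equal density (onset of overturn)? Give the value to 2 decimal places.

26.06 psu

Neutral buoyancy requires −α(T_deep − T_surf) + β(S_deep − S_surf′) = 0.
S_surf′ = S_deep − (α/β)·ΔT = 24.79 − (1.4 × 10⁻⁴/7.8 × 10⁻⁴)·(-7.1) = 26.0644 psu.
Increase required: 26.0644 − 15.11 = 10.9544 psu.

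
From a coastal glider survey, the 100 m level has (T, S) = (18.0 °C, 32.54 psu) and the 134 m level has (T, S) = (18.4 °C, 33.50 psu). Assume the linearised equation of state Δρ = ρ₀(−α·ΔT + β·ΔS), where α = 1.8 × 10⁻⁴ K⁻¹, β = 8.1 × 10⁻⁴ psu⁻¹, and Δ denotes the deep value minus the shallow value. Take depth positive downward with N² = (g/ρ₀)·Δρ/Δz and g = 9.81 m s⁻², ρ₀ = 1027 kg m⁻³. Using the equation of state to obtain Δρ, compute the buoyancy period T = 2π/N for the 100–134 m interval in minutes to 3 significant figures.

7.34 min

ΔT = +0.4 K, ΔS = +0.96 psu (deep − shallow).
Δρ/ρ₀ = −αΔT + βΔS = -7.20 × 10⁻⁵ + 7.776 × 10⁻⁴ = 7.056 × 10⁻⁴, so Δρ ≈ 0.7247 kg m⁻³.
N² = (g/ρ₀)·Δρ/Δz = g·(Δρ/ρ₀)/Δz = 9.81 × 7.056 × 10⁻⁴ / 34 = 2.0359 × 10⁻⁴ s⁻².
N = √(2.0359 × 10⁻⁴) = 0.014268 rad s⁻¹ → T = 2π/N = 440.37 s = 7.3395 min ≈ 7.34 min.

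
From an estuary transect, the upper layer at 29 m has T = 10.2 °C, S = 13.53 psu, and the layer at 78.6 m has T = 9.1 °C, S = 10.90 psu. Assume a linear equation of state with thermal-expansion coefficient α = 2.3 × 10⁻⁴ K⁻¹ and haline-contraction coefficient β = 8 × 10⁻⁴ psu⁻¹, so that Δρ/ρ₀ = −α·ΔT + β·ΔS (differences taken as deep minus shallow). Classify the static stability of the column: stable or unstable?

ΔT = 9.1 − 10.2 = -1.1 K and ΔS = 10.90 − 13.53 = -2.63 psu (deep − shallow).
−αΔT = 2.53 × 10⁻⁴; βΔS = -2.104 × 10⁻³; sum Δρ/ρ₀ = -1.851 × 10⁻³.
Δρ/ρ₀ < 0, so Δρ < 0: deeper water is lighter → statically unstable; the column would overturn.

unstable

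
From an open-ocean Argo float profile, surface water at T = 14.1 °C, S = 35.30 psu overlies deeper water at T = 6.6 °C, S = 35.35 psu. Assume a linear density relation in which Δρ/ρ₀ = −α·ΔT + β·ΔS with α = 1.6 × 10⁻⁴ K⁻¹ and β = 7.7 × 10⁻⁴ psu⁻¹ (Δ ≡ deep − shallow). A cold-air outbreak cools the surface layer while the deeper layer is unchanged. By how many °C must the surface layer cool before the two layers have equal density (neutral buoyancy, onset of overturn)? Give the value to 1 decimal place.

Neutral buoyancy requires Δρ = 0, i.e. −α(T_deep − T_surf′) + β(S_deep − S_surf) = 0.
T_surf′ = T_deep − (β/α)·ΔS = 6.6 − (7.7 × 10⁻⁴/1.6 × 10⁻⁴)·(+0.05) = 6.359 °C.
Cooling required: 14.1 − (6.359) = 7.741 °C.

7.7 °C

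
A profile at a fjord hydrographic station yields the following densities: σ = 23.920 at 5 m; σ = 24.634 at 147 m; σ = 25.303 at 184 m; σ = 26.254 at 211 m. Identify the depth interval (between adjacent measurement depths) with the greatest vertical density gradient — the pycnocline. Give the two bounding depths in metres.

Compute the density gradient over each adjacent pair:
  5–147 m: Δρ/Δz = 0.714/142 = 5.0 × 10⁻³ kg m⁻⁴
  147–184 m: Δρ/Δz = 0.669/37 = 0.018 kg m⁻⁴
  184–211 m: Δρ/Δz = 0.951/27 = 0.035 kg m⁻⁴
The largest gradient is in the 184–211 m interval — the pycnocline.

184–211 m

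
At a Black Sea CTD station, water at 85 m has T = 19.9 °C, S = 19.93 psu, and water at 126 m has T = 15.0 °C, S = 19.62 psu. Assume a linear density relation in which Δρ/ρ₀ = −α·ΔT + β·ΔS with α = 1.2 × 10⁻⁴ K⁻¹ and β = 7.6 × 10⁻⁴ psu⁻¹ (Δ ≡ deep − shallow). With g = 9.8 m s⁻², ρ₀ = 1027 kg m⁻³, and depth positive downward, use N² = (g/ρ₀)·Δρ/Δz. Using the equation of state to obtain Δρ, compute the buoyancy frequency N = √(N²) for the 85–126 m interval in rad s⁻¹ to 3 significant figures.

ΔT = -4.9 K, ΔS = -0.31 psu (deep − shallow).
Δρ/ρ₀ = −αΔT + βΔS = 5.88 × 10⁻⁴ − 2.356 × 10⁻⁴ = 3.524 × 10⁻⁴, so Δρ ≈ 0.3619 kg m⁻³.
N² = (g/ρ₀)·Δρ/Δz = g·(Δρ/ρ₀)/Δz = 9.8 × 3.524 × 10⁻⁴ / 41 = 8.4232 × 10⁻⁵ s⁻².
N = √(8.4232 × 10⁻⁵) = 9.1778 × 10⁻³ rad s⁻¹ ≈ 9.18 × 10⁻³ rad s⁻¹.

9.18 × 10⁻³ rad s⁻¹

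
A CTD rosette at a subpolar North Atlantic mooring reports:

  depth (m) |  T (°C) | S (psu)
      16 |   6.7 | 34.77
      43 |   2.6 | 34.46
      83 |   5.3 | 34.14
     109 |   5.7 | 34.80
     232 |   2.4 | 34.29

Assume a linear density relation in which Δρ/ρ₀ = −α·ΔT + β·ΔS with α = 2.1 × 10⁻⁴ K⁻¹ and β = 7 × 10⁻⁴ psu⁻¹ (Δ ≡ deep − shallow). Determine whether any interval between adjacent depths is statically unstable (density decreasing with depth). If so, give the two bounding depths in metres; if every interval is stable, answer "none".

43–83 m

Evaluate Δρ/ρ₀ = −αΔT + βΔS across each adjacent pair:
  16–43 m: −αΔT+βΔS = −(2.1 × 10⁻⁴)(-4.1)+(7 × 10⁻⁴)(-0.31) = 6.4 × 10⁻⁴ → stable
  43–83 m: −αΔT+βΔS = −(2.1 × 10⁻⁴)(+2.7)+(7 × 10⁻⁴)(-0.32) = -7.9 × 10⁻⁴ → UNSTABLE
  83–109 m: −αΔT+βΔS = −(2.1 × 10⁻⁴)(+0.4)+(7 × 10⁻⁴)(+0.66) = 3.8 × 10⁻⁴ → stable
  109–232 m: −αΔT+βΔS = −(2.1 × 10⁻⁴)(-3.3)+(7 × 10⁻⁴)(-0.51) = 3.4 × 10⁻⁴ → stable
The 43–83 m interval has Δρ < 0: lighter water underlies denser water.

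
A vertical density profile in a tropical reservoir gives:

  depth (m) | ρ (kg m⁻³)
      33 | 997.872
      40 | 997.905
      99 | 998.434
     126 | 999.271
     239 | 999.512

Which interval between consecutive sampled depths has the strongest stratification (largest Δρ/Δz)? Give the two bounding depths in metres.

99–126 m

Compute the density gradient over each adjacent pair:
  33–40 m: Δρ/Δz = 0.033/7 = 4.7 × 10⁻³ kg m⁻⁴
  40–99 m: Δρ/Δz = 0.529/59 = 9.0 × 10⁻³ kg m⁻⁴
  99–126 m: Δρ/Δz = 0.837/27 = 0.031 kg m⁻⁴
  126–239 m: Δρ/Δz = 0.241/113 = 2.1 × 10⁻³ kg m⁻⁴
The largest gradient is in the 99–126 m interval — the pycnocline.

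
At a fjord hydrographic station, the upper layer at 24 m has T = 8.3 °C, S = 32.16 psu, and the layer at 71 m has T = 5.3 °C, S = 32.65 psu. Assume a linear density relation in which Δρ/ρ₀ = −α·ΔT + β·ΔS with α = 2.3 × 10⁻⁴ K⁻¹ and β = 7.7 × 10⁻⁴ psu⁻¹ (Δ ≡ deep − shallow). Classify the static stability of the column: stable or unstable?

ΔT = 5.3 − 8.3 = -3.0 K and ΔS = 32.65 − 32.16 = +0.49 psu (deep − shallow).
−αΔT = 6.90 × 10⁻⁴; βΔS = 3.773 × 10⁻⁴; sum Δρ/ρ₀ = 1.0673 × 10⁻³.
Δρ/ρ₀ > 0, so Δρ > 0: deeper water is denser → statically stable.

stable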